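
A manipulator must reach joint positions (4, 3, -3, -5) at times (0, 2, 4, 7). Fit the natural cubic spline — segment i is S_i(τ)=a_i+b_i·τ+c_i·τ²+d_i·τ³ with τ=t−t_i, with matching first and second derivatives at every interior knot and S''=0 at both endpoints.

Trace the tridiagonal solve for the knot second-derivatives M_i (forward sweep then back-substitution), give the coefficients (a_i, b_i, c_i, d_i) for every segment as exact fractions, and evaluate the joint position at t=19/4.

Δ: Δ0=-1/2, Δ1=-3, Δ2=-2/3
row 1: diag=8, rhs=-15; c'=1/4, d'=-15/8
row 2: denom=10−2·1/4=19/2; d'=(14−2·-15/8)/(19/2)=71/38
back: M2=71/38
back: M1=-15/8−1/4·71/38=-89/38
M: M0=0, M1=-89/38, M2=71/38, M3=0
seg 0: a=4, c=M0/2=0, d=(M1−M0)/(6·2)=-89/456, b=Δ0−h0·(2M0+M1)/6=16/57
seg 1: a=3, c=M1/2=-89/76, d=(M2−M1)/(6·2)=20/57, b=Δ1−h1·(2M1+M2)/6=-235/114
seg 2: a=-3, c=M2/2=71/76, d=(M3−M2)/(6·3)=-71/684, b=Δ2−h2·(2M2+M3)/6=-289/114
t_q=19/4 → seg 2, τ=3/4; S=-3+-289/114·τ+71/76·τ²+-71/684·τ³=-21497/4864

  seg 0: a=4 b=16/57 c=0 d=-89/456
  seg 1: a=3 b=-235/114 c=-89/76 d=20/57
  seg 2: a=-3 b=-289/114 c=71/76 d=-71/684
S(19/4) = -21497/4864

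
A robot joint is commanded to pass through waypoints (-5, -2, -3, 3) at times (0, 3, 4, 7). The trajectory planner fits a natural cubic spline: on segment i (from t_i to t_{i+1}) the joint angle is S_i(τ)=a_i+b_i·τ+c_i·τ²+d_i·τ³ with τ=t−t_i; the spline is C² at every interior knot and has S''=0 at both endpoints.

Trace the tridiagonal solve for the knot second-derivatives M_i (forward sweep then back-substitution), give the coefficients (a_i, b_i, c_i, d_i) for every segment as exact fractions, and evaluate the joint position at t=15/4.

  seg 0: a=-5 b=40/21 c=0 d=-19/189
  seg 1: a=-2 b=-17/21 c=-19/21 d=5/7
  seg 2: a=-3 b=-10/21 c=26/21 d=-26/189
S(15/4) = -1261/448

Δ: Δ0=1, Δ1=-1, Δ2=2
row 1: diag=8, rhs=-12; c'=1/8, d'=-3/2
row 2: denom=8−1·1/8=63/8; d'=(18−1·-3/2)/(63/8)=52/21
back: M2=52/21
back: M1=-3/2−1/8·52/21=-38/21
M: M0=0, M1=-38/21, M2=52/21, M3=0
seg 0: a=-5, c=M0/2=0, d=(M1−M0)/(6·3)=-19/189, b=Δ0−h0·(2M0+M1)/6=40/21
seg 1: a=-2, c=M1/2=-19/21, d=(M2−M1)/(6·1)=5/7, b=Δ1−h1·(2M1+M2)/6=-17/21
seg 2: a=-3, c=M2/2=26/21, d=(M3−M2)/(6·3)=-26/189, b=Δ2−h2·(2M2+M3)/6=-10/21
t_q=15/4 → seg 1, τ=3/4; S=-2+-17/21·τ+-19/21·τ²+5/7·τ³=-1261/448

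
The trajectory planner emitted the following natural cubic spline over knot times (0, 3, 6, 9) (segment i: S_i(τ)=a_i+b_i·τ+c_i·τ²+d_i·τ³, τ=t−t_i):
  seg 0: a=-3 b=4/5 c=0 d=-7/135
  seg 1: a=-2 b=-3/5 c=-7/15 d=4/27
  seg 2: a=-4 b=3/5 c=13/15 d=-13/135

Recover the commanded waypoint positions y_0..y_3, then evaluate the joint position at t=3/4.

y_0=-3 y_1=-2 y_2=-4 y_3=3
S(3/4) = -155/64

y_0 = S_0(0) = a_0 = -3
y_1 = S_1(0) = a_1 = -2
y_2 = S_2(0) = a_2 = -4
y_3 = S_2(3) = 3
t_q=3/4 is in segment 0 (τ=3/4); S_0(τ)=-155/64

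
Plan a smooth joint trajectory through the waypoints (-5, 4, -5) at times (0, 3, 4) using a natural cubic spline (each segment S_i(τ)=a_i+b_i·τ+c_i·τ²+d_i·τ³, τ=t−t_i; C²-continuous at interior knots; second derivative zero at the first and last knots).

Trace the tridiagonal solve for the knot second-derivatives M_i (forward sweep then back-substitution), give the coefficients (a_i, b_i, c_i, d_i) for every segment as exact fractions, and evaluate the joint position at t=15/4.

  seg 0: a=-5 b=15/2 c=0 d=-1/2
  seg 1: a=4 b=-6 c=-9/2 d=3/2
S(15/4) = -307/128

Δ: Δ0=3, Δ1=-9
row 1: diag=8, rhs=-72; c'=1/8, d'=-9
back: M1=-9
M: M0=0, M1=-9, M2=0
seg 0: a=-5, c=M0/2=0, d=(M1−M0)/(6·3)=-1/2, b=Δ0−h0·(2M0+M1)/6=15/2
seg 1: a=4, c=M1/2=-9/2, d=(M2−M1)/(6·1)=3/2, b=Δ1−h1·(2M1+M2)/6=-6
t_q=15/4 → seg 1, τ=3/4; S=4+-6·τ+-9/2·τ²+3/2·τ³=-307/128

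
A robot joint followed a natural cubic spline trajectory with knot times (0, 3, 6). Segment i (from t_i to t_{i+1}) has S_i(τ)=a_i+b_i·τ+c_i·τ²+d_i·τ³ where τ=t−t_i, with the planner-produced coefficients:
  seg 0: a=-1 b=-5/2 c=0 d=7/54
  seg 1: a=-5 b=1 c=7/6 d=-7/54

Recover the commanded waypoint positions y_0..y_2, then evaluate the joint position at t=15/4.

y_0=-1 y_1=-5 y_2=5
S(15/4) = -467/128

y_0 = S_0(0) = a_0 = -1
y_1 = S_1(0) = a_1 = -5
y_2 = S_1(3) = 5
t_q=15/4 is in segment 1 (τ=3/4); S_1(τ)=-467/128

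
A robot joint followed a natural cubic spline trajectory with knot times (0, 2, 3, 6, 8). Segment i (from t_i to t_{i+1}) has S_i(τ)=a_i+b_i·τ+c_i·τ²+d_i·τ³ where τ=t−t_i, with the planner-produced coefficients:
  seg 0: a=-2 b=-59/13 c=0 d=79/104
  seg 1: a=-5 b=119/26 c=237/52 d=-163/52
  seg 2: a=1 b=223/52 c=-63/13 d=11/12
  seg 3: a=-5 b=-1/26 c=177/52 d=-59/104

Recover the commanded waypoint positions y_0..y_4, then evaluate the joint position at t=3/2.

y_0=-2 y_1=-5 y_2=1 y_3=-5 y_4=4
S(3/2) = -5195/832

y_0 = S_0(0) = a_0 = -2
y_1 = S_1(0) = a_1 = -5
y_2 = S_2(0) = a_2 = 1
y_3 = S_3(0) = a_3 = -5
y_4 = S_3(2) = 4
t_q=3/2 is in segment 0 (τ=3/2); S_0(τ)=-5195/832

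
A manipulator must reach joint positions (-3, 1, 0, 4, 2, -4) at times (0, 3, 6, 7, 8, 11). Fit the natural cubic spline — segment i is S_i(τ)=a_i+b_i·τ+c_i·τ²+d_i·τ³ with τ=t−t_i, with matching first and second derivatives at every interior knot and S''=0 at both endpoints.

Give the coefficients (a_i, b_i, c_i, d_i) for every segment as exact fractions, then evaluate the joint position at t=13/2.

Δ: Δ0=4/3, Δ1=-1/3, Δ2=4, Δ3=-2, Δ4=-2
row 1: diag=12, rhs=-10; c'=1/4, d'=-5/6
row 2: denom=8−3·1/4=29/4; d'=(26−3·-5/6)/(29/4)=114/29
row 3: denom=4−1·4/29=112/29; d'=(-36−1·114/29)/(112/29)=-579/56
row 4: denom=8−1·29/112=867/112; d'=(0−1·-579/56)/(867/112)=386/289
back: M4=386/289
back: M3=-579/56−29/112·386/289=-3088/289
back: M2=114/29−4/29·-3088/289=1562/289
back: M1=-5/6−1/4·1562/289=-1894/867
M: M0=0, M1=-1894/867, M2=1562/289, M3=-3088/289, M4=386/289, M5=0
seg 0: a=-3, c=M0/2=0, d=(M1−M0)/(6·3)=-947/7803, b=Δ0−h0·(2M0+M1)/6=701/289
seg 1: a=1, c=M1/2=-947/867, d=(M2−M1)/(6·3)=3290/7803, b=Δ1−h1·(2M1+M2)/6=-246/289
seg 2: a=0, c=M2/2=781/289, d=(M3−M2)/(6·1)=-775/289, b=Δ2−h2·(2M2+M3)/6=1150/289
seg 3: a=4, c=M3/2=-1544/289, d=(M4−M3)/(6·1)=579/289, b=Δ3−h3·(2M3+M4)/6=387/289
seg 4: a=2, c=M4/2=193/289, d=(M5−M4)/(6·3)=-193/2601, b=Δ4−h4·(2M4+M5)/6=-964/289
t_q=13/2 → seg 2, τ=1/2; S=0+1150/289·τ+781/289·τ²+-775/289·τ³=5387/2312

  seg 0: a=-3 b=701/289 c=0 d=-947/7803
  seg 1: a=1 b=-246/289 c=-947/867 d=3290/7803
  seg 2: a=0 b=1150/289 c=781/289 d=-775/289
  seg 3: a=4 b=387/289 c=-1544/289 d=579/289
  seg 4: a=2 b=-964/289 c=193/289 d=-193/2601
S(13/2) = 5387/2312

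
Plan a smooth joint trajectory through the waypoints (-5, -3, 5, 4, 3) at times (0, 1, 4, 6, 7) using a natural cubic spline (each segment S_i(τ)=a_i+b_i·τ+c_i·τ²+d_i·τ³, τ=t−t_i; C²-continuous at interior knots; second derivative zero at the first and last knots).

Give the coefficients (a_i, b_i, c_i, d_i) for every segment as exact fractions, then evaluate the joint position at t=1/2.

  seg 0: a=-5 b=1045/591 c=0 d=137/591
  seg 1: a=-3 b=1456/591 c=137/197 d=-371/1773
  seg 2: a=5 b=583/591 c=-234/197 d=1051/4728
  seg 3: a=4 b=-1297/1182 c=115/788 d=-115/2364
S(1/2) = -6441/1576

Δ: Δ0=2, Δ1=8/3, Δ2=-1/2, Δ3=-1
row 1: diag=8, rhs=4; c'=3/8, d'=1/2
row 2: denom=10−3·3/8=71/8; d'=(-19−3·1/2)/(71/8)=-164/71
row 3: denom=6−2·16/71=394/71; d'=(-3−2·-164/71)/(394/71)=115/394
back: M3=115/394
back: M2=-164/71−16/71·115/394=-468/197
back: M1=1/2−3/8·-468/197=274/197
M: M0=0, M1=274/197, M2=-468/197, M3=115/394, M4=0
seg 0: a=-5, c=M0/2=0, d=(M1−M0)/(6·1)=137/591, b=Δ0−h0·(2M0+M1)/6=1045/591
seg 1: a=-3, c=M1/2=137/197, d=(M2−M1)/(6·3)=-371/1773, b=Δ1−h1·(2M1+M2)/6=1456/591
seg 2: a=5, c=M2/2=-234/197, d=(M3−M2)/(6·2)=1051/4728, b=Δ2−h2·(2M2+M3)/6=583/591
seg 3: a=4, c=M3/2=115/788, d=(M4−M3)/(6·1)=-115/2364, b=Δ3−h3·(2M3+M4)/6=-1297/1182
t_q=1/2 → seg 0, τ=1/2; S=-5+1045/591·τ+0·τ²+137/591·τ³=-6441/1576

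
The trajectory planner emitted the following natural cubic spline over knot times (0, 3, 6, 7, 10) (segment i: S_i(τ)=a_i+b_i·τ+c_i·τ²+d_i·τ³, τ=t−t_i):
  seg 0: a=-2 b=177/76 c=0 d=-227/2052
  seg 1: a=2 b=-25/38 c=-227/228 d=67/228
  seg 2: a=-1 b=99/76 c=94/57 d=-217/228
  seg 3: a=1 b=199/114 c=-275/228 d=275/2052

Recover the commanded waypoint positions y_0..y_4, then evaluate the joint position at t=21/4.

y_0 = S_0(0) = a_0 = -2
y_1 = S_1(0) = a_1 = 2
y_2 = S_2(0) = a_2 = -1
y_3 = S_3(0) = a_3 = 1
y_4 = S_3(3) = -1
t_q=21/4 is in segment 1 (τ=9/4); S_1(τ)=-5707/4864

y_0=-2 y_1=2 y_2=-1 y_3=1 y_4=-1
S(21/4) = -5707/4864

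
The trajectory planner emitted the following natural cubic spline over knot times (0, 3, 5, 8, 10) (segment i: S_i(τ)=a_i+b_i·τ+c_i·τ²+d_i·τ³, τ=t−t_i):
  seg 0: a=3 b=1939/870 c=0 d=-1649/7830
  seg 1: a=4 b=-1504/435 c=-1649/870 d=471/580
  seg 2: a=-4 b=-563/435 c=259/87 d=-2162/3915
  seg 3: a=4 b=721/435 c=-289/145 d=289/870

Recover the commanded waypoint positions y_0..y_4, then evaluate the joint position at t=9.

y_0 = S_0(0) = a_0 = 3
y_1 = S_1(0) = a_1 = 4
y_2 = S_2(0) = a_2 = -4
y_3 = S_3(0) = a_3 = 4
y_4 = S_3(2) = 2
t_q=9 is in segment 3 (τ=1); S_3(τ)=1159/290

y_0=3 y_1=4 y_2=-4 y_3=4 y_4=2
S(9) = 1159/290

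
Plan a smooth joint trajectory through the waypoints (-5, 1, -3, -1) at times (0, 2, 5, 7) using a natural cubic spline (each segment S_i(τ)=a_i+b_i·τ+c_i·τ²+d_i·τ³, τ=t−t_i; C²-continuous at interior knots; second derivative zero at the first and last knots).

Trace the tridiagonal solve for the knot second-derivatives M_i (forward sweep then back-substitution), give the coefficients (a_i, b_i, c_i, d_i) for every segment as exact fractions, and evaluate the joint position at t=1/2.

Δ: Δ0=3, Δ1=-4/3, Δ2=1
row 1: diag=10, rhs=-26; c'=3/10, d'=-13/5
row 2: denom=10−3·3/10=91/10; d'=(14−3·-13/5)/(91/10)=218/91
back: M2=218/91
back: M1=-13/5−3/10·218/91=-302/91
M: M0=0, M1=-302/91, M2=218/91, M3=0
seg 0: a=-5, c=M0/2=0, d=(M1−M0)/(6·2)=-151/546, b=Δ0−h0·(2M0+M1)/6=1121/273
seg 1: a=1, c=M1/2=-151/91, d=(M2−M1)/(6·3)=20/63, b=Δ1−h1·(2M1+M2)/6=215/273
seg 2: a=-3, c=M2/2=109/91, d=(M3−M2)/(6·2)=-109/546, b=Δ2−h2·(2M2+M3)/6=-163/273
t_q=1/2 → seg 0, τ=1/2; S=-5+1121/273·τ+0·τ²+-151/546·τ³=-4341/1456

  seg 0: a=-5 b=1121/273 c=0 d=-151/546
  seg 1: a=1 b=215/273 c=-151/91 d=20/63
  seg 2: a=-3 b=-163/273 c=109/91 d=-109/546
S(1/2) = -4341/1456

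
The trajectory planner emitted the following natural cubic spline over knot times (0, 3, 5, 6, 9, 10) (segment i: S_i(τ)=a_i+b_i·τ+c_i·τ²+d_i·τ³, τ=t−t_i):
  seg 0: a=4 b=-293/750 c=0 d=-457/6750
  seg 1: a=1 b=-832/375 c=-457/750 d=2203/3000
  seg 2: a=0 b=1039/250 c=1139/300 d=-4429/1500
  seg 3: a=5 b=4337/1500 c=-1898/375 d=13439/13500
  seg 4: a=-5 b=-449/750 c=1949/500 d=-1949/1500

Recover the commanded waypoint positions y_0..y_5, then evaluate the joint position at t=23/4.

y_0=4 y_1=1 y_2=0 y_3=5 y_4=-5 y_5=-3
S(23/4) = 128223/32000

y_0 = S_0(0) = a_0 = 4
y_1 = S_1(0) = a_1 = 1
y_2 = S_2(0) = a_2 = 0
y_3 = S_3(0) = a_3 = 5
y_4 = S_4(0) = a_4 = -5
y_5 = S_4(1) = -3
t_q=23/4 is in segment 2 (τ=3/4); S_2(τ)=128223/32000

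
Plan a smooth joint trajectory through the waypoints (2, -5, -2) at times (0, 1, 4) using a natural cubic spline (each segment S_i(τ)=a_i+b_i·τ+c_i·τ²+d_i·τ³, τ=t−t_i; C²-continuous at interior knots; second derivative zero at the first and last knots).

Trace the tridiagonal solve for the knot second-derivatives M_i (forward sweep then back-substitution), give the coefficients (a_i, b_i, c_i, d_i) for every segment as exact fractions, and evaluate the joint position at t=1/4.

  seg 0: a=2 b=-8 c=0 d=1
  seg 1: a=-5 b=-5 c=3 d=-1/3
S(1/4) = 1/64

Δ: Δ0=-7, Δ1=1
row 1: diag=8, rhs=48; c'=3/8, d'=6
back: M1=6
M: M0=0, M1=6, M2=0
seg 0: a=2, c=M0/2=0, d=(M1−M0)/(6·1)=1, b=Δ0−h0·(2M0+M1)/6=-8
seg 1: a=-5, c=M1/2=3, d=(M2−M1)/(6·3)=-1/3, b=Δ1−h1·(2M1+M2)/6=-5
t_q=1/4 → seg 0, τ=1/4; S=2+-8·τ+0·τ²+1·τ³=1/64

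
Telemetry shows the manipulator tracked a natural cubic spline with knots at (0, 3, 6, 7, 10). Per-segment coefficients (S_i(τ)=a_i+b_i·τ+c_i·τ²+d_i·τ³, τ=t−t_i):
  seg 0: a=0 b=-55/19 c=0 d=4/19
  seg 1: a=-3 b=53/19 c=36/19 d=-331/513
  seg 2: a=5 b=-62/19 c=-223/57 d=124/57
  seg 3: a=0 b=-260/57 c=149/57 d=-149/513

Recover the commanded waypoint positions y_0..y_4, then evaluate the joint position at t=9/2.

y_0 = S_0(0) = a_0 = 0
y_1 = S_1(0) = a_1 = -3
y_2 = S_2(0) = a_2 = 5
y_3 = S_3(0) = a_3 = 0
y_4 = S_3(3) = 2
t_q=9/2 is in segment 1 (τ=3/2); S_1(τ)=497/152

y_0=0 y_1=-3 y_2=5 y_3=0 y_4=2
S(9/2) = 497/152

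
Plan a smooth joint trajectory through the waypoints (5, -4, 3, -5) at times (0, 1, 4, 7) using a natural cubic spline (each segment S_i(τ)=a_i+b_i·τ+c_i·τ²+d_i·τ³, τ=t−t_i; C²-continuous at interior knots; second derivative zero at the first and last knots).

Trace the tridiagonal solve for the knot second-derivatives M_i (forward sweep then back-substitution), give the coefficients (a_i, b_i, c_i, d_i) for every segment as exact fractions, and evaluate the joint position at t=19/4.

Δ: Δ0=-9, Δ1=7/3, Δ2=-8/3
row 1: diag=8, rhs=68; c'=3/8, d'=17/2
row 2: denom=12−3·3/8=87/8; d'=(-30−3·17/2)/(87/8)=-148/29
back: M2=-148/29
back: M1=17/2−3/8·-148/29=302/29
M: M0=0, M1=302/29, M2=-148/29, M3=0
seg 0: a=5, c=M0/2=0, d=(M1−M0)/(6·1)=151/87, b=Δ0−h0·(2M0+M1)/6=-934/87
seg 1: a=-4, c=M1/2=151/29, d=(M2−M1)/(6·3)=-25/29, b=Δ1−h1·(2M1+M2)/6=-481/87
seg 2: a=3, c=M2/2=-74/29, d=(M3−M2)/(6·3)=74/261, b=Δ2−h2·(2M2+M3)/6=212/87
t_q=19/4 → seg 2, τ=3/4; S=3+212/87·τ+-74/29·τ²+74/261·τ³=3259/928

  seg 0: a=5 b=-934/87 c=0 d=151/87
  seg 1: a=-4 b=-481/87 c=151/29 d=-25/29
  seg 2: a=3 b=212/87 c=-74/29 d=74/261
S(19/4) = 3259/928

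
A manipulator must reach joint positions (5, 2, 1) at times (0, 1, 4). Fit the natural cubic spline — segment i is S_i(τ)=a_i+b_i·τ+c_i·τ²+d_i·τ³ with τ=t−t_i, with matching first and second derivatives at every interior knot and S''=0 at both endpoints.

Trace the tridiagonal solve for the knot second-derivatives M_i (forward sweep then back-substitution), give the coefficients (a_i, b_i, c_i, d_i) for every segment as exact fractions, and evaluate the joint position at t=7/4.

Δ: Δ0=-3, Δ1=-1/3
row 1: diag=8, rhs=16; c'=3/8, d'=2
back: M1=2
M: M0=0, M1=2, M2=0
seg 0: a=5, c=M0/2=0, d=(M1−M0)/(6·1)=1/3, b=Δ0−h0·(2M0+M1)/6=-10/3
seg 1: a=2, c=M1/2=1, d=(M2−M1)/(6·3)=-1/9, b=Δ1−h1·(2M1+M2)/6=-7/3
t_q=7/4 → seg 1, τ=3/4; S=2+-7/3·τ+1·τ²+-1/9·τ³=49/64

  seg 0: a=5 b=-10/3 c=0 d=1/3
  seg 1: a=2 b=-7/3 c=1 d=-1/9
S(7/4) = 49/64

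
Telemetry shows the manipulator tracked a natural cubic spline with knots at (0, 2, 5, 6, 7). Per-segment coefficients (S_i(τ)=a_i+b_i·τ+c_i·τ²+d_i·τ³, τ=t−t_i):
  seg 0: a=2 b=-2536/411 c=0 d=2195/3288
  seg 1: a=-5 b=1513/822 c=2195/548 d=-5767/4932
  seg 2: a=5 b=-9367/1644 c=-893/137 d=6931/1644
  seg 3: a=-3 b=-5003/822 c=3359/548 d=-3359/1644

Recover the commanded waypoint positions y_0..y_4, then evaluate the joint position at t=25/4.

y_0=2 y_1=-5 y_2=5 y_3=-3 y_4=-5
S(25/4) = -146265/35072

y_0 = S_0(0) = a_0 = 2
y_1 = S_1(0) = a_1 = -5
y_2 = S_2(0) = a_2 = 5
y_3 = S_3(0) = a_3 = -3
y_4 = S_3(1) = -5
t_q=25/4 is in segment 3 (τ=1/4); S_3(τ)=-146265/35072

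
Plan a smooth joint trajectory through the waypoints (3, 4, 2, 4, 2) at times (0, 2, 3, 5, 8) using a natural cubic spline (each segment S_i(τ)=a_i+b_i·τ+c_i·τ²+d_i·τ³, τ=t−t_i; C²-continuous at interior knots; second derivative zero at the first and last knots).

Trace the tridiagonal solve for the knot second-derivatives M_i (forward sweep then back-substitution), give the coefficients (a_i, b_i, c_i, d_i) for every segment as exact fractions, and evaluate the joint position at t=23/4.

Δ: Δ0=1/2, Δ1=-2, Δ2=1, Δ3=-2/3
row 1: diag=6, rhs=-15; c'=1/6, d'=-5/2
row 2: denom=6−1·1/6=35/6; d'=(18−1·-5/2)/(35/6)=123/35
row 3: denom=10−2·12/35=326/35; d'=(-10−2·123/35)/(326/35)=-298/163
back: M3=-298/163
back: M2=123/35−12/35·-298/163=675/163
back: M1=-5/2−1/6·675/163=-520/163
M: M0=0, M1=-520/163, M2=675/163, M3=-298/163, M4=0
seg 0: a=3, c=M0/2=0, d=(M1−M0)/(6·2)=-130/489, b=Δ0−h0·(2M0+M1)/6=1529/978
seg 1: a=4, c=M1/2=-260/163, d=(M2−M1)/(6·1)=1195/978, b=Δ1−h1·(2M1+M2)/6=-1591/978
seg 2: a=2, c=M2/2=675/326, d=(M3−M2)/(6·2)=-973/1956, b=Δ2−h2·(2M2+M3)/6=-563/489
seg 3: a=4, c=M3/2=-149/163, d=(M4−M3)/(6·3)=149/1467, b=Δ3−h3·(2M3+M4)/6=568/489
t_q=23/4 → seg 3, τ=3/4; S=4+568/489·τ+-149/163·τ²+149/1467·τ³=45899/10432

  seg 0: a=3 b=1529/978 c=0 d=-130/489
  seg 1: a=4 b=-1591/978 c=-260/163 d=1195/978
  seg 2: a=2 b=-563/489 c=675/326 d=-973/1956
  seg 3: a=4 b=568/489 c=-149/163 d=149/1467
S(23/4) = 45899/10432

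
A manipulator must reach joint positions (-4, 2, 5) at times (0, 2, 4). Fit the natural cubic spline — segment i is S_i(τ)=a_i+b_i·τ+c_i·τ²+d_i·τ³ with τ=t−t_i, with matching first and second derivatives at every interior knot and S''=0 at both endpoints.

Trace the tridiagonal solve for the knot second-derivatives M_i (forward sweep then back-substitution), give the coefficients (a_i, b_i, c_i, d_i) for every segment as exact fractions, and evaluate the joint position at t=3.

  seg 0: a=-4 b=27/8 c=0 d=-3/32
  seg 1: a=2 b=9/4 c=-9/16 d=3/32
S(3) = 121/32

Δ: Δ0=3, Δ1=3/2
row 1: diag=8, rhs=-9; c'=1/4, d'=-9/8
back: M1=-9/8
M: M0=0, M1=-9/8, M2=0
seg 0: a=-4, c=M0/2=0, d=(M1−M0)/(6·2)=-3/32, b=Δ0−h0·(2M0+M1)/6=27/8
seg 1: a=2, c=M1/2=-9/16, d=(M2−M1)/(6·2)=3/32, b=Δ1−h1·(2M1+M2)/6=9/4
t_q=3 → seg 1, τ=1; S=2+9/4·τ+-9/16·τ²+3/32·τ³=121/32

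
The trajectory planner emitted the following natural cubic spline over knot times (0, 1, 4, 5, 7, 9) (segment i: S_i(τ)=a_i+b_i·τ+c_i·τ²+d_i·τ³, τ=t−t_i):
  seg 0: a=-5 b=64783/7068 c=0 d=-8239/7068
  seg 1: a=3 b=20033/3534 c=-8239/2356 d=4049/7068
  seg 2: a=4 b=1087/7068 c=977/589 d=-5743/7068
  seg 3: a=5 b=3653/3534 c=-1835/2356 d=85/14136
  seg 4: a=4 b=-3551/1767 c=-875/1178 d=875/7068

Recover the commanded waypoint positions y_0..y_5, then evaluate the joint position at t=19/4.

y_0 = S_0(0) = a_0 = -5
y_1 = S_1(0) = a_1 = 3
y_2 = S_2(0) = a_2 = 4
y_3 = S_3(0) = a_3 = 5
y_4 = S_4(0) = a_4 = 4
y_5 = S_4(2) = -2
t_q=19/4 is in segment 2 (τ=3/4); S_2(τ)=709529/150784

y_0=-5 y_1=3 y_2=4 y_3=5 y_4=4 y_5=-2
S(19/4) = 709529/150784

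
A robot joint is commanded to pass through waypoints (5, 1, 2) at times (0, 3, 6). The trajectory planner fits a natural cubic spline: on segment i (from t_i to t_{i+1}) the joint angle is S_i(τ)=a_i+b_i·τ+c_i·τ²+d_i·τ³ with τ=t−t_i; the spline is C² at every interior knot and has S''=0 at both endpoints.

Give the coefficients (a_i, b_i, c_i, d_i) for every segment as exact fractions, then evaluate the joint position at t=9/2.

  seg 0: a=5 b=-7/4 c=0 d=5/108
  seg 1: a=1 b=-1/2 c=5/12 d=-5/108
S(9/2) = 33/32

Δ: Δ0=-4/3, Δ1=1/3
row 1: diag=12, rhs=10; c'=1/4, d'=5/6
back: M1=5/6
M: M0=0, M1=5/6, M2=0
seg 0: a=5, c=M0/2=0, d=(M1−M0)/(6·3)=5/108, b=Δ0−h0·(2M0+M1)/6=-7/4
seg 1: a=1, c=M1/2=5/12, d=(M2−M1)/(6·3)=-5/108, b=Δ1−h1·(2M1+M2)/6=-1/2
t_q=9/2 → seg 1, τ=3/2; S=1+-1/2·τ+5/12·τ²+-5/108·τ³=33/32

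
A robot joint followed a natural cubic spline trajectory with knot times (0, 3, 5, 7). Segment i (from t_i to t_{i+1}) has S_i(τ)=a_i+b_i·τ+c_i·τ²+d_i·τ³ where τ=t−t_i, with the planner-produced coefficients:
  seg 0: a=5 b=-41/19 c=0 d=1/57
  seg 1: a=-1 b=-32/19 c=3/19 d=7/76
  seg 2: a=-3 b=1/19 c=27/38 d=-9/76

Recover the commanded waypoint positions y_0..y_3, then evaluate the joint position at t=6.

y_0 = S_0(0) = a_0 = 5
y_1 = S_1(0) = a_1 = -1
y_2 = S_2(0) = a_2 = -3
y_3 = S_2(2) = -1
t_q=6 is in segment 2 (τ=1); S_2(τ)=-179/76

y_0=5 y_1=-1 y_2=-3 y_3=-1
S(6) = -179/76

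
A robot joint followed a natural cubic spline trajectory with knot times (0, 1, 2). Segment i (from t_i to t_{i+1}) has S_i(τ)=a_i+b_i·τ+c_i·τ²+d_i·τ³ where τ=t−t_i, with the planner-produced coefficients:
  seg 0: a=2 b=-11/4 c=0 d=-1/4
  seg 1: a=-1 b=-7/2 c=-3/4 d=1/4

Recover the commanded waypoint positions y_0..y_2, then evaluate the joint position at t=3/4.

y_0=2 y_1=-1 y_2=-5
S(3/4) = -43/256

y_0 = S_0(0) = a_0 = 2
y_1 = S_1(0) = a_1 = -1
y_2 = S_1(1) = -5
t_q=3/4 is in segment 0 (τ=3/4); S_0(τ)=-43/256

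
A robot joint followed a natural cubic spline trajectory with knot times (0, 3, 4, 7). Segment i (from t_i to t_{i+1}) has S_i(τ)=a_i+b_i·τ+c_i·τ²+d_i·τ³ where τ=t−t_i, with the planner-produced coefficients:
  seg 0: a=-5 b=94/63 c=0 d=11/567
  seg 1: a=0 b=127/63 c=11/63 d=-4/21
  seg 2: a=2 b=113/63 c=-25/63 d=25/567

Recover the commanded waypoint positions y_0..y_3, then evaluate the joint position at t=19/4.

y_0 = S_0(0) = a_0 = -5
y_1 = S_1(0) = a_1 = 0
y_2 = S_2(0) = a_2 = 2
y_3 = S_2(3) = 5
t_q=19/4 is in segment 2 (τ=3/4); S_2(τ)=201/64

y_0=-5 y_1=0 y_2=2 y_3=5
S(19/4) = 201/64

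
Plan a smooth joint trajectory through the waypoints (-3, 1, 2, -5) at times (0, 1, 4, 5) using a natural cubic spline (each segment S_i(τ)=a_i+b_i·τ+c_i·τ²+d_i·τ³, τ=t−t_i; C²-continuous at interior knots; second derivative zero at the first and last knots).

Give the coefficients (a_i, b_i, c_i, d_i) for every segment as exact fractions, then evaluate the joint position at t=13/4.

Δ: Δ0=4, Δ1=1/3, Δ2=-7
row 1: diag=8, rhs=-22; c'=3/8, d'=-11/4
row 2: denom=8−3·3/8=55/8; d'=(-44−3·-11/4)/(55/8)=-26/5
back: M2=-26/5
back: M1=-11/4−3/8·-26/5=-4/5
M: M0=0, M1=-4/5, M2=-26/5, M3=0
seg 0: a=-3, c=M0/2=0, d=(M1−M0)/(6·1)=-2/15, b=Δ0−h0·(2M0+M1)/6=62/15
seg 1: a=1, c=M1/2=-2/5, d=(M2−M1)/(6·3)=-11/45, b=Δ1−h1·(2M1+M2)/6=56/15
seg 2: a=2, c=M2/2=-13/5, d=(M3−M2)/(6·1)=13/15, b=Δ2−h2·(2M2+M3)/6=-79/15
t_q=13/4 → seg 1, τ=9/4; S=1+56/15·τ+-2/5·τ²+-11/45·τ³=1469/320

  seg 0: a=-3 b=62/15 c=0 d=-2/15
  seg 1: a=1 b=56/15 c=-2/5 d=-11/45
  seg 2: a=2 b=-79/15 c=-13/5 d=13/15
S(13/4) = 1469/320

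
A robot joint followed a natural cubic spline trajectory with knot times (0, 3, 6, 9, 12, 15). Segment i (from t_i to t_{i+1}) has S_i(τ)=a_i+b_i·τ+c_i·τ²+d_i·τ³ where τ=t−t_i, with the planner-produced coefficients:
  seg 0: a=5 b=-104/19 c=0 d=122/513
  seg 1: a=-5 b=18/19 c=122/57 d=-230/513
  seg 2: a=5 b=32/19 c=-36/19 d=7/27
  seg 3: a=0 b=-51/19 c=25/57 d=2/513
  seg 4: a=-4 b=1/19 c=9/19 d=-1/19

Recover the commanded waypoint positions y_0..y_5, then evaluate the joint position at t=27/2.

y_0 = S_0(0) = a_0 = 5
y_1 = S_1(0) = a_1 = -5
y_2 = S_2(0) = a_2 = 5
y_3 = S_3(0) = a_3 = 0
y_4 = S_4(0) = a_4 = -4
y_5 = S_4(3) = -1
t_q=27/2 is in segment 4 (τ=3/2); S_4(τ)=-461/152

y_0=5 y_1=-5 y_2=5 y_3=0 y_4=-4 y_5=-1
S(27/2) = -461/152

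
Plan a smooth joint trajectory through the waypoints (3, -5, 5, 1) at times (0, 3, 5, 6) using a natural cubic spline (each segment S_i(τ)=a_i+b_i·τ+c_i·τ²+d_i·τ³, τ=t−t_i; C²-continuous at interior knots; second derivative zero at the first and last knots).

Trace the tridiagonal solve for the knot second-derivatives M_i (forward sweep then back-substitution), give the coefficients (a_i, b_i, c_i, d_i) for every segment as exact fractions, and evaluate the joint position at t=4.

Δ: Δ0=-8/3, Δ1=5, Δ2=-4
row 1: diag=10, rhs=46; c'=1/5, d'=23/5
row 2: denom=6−2·1/5=28/5; d'=(-54−2·23/5)/(28/5)=-79/7
back: M2=-79/7
back: M1=23/5−1/5·-79/7=48/7
M: M0=0, M1=48/7, M2=-79/7, M3=0
seg 0: a=3, c=M0/2=0, d=(M1−M0)/(6·3)=8/21, b=Δ0−h0·(2M0+M1)/6=-128/21
seg 1: a=-5, c=M1/2=24/7, d=(M2−M1)/(6·2)=-127/84, b=Δ1−h1·(2M1+M2)/6=88/21
seg 2: a=5, c=M2/2=-79/14, d=(M3−M2)/(6·1)=79/42, b=Δ2−h2·(2M2+M3)/6=-5/21
t_q=4 → seg 1, τ=1; S=-5+88/21·τ+24/7·τ²+-127/84·τ³=31/28

  seg 0: a=3 b=-128/21 c=0 d=8/21
  seg 1: a=-5 b=88/21 c=24/7 d=-127/84
  seg 2: a=5 b=-5/21 c=-79/14 d=79/42
S(4) = 31/28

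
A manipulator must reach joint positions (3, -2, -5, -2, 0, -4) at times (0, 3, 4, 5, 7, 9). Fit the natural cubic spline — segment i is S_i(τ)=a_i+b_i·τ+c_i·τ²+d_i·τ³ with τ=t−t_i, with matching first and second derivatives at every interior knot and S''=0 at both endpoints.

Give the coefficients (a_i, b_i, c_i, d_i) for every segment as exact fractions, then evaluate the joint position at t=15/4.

Δ: Δ0=-5/3, Δ1=-3, Δ2=3, Δ3=1, Δ4=-2
row 1: diag=8, rhs=-8; c'=1/8, d'=-1
row 2: denom=4−1·1/8=31/8; d'=(36−1·-1)/(31/8)=296/31
row 3: denom=6−1·8/31=178/31; d'=(-12−1·296/31)/(178/31)=-334/89
row 4: denom=8−2·31/89=650/89; d'=(-18−2·-334/89)/(650/89)=-467/325
back: M4=-467/325
back: M3=-334/89−31/89·-467/325=-1057/325
back: M2=296/31−8/31·-1057/325=3376/325
back: M1=-1−1/8·3376/325=-747/325
M: M0=0, M1=-747/325, M2=3376/325, M3=-1057/325, M4=-467/325, M5=0
seg 0: a=3, c=M0/2=0, d=(M1−M0)/(6·3)=-83/650, b=Δ0−h0·(2M0+M1)/6=-1009/1950
seg 1: a=-2, c=M1/2=-747/650, d=(M2−M1)/(6·1)=4123/1950, b=Δ1−h1·(2M1+M2)/6=-3866/975
seg 2: a=-5, c=M2/2=1688/325, d=(M3−M2)/(6·1)=-341/150, b=Δ2−h2·(2M2+M3)/6=31/390
seg 3: a=-2, c=M3/2=-1057/650, d=(M4−M3)/(6·2)=59/390, b=Δ3−h3·(2M3+M4)/6=3556/975
seg 4: a=0, c=M4/2=-467/650, d=(M5−M4)/(6·2)=467/3900, b=Δ4−h4·(2M4+M5)/6=-1016/975
t_q=15/4 → seg 1, τ=3/4; S=-2+-3866/975·τ+-747/650·τ²+4123/1950·τ³=-196697/41600

  seg 0: a=3 b=-1009/1950 c=0 d=-83/650
  seg 1: a=-2 b=-3866/975 c=-747/650 d=4123/1950
  seg 2: a=-5 b=31/390 c=1688/325 d=-341/150
  seg 3: a=-2 b=3556/975 c=-1057/650 d=59/390
  seg 4: a=0 b=-1016/975 c=-467/650 d=467/3900
S(15/4) = -196697/41600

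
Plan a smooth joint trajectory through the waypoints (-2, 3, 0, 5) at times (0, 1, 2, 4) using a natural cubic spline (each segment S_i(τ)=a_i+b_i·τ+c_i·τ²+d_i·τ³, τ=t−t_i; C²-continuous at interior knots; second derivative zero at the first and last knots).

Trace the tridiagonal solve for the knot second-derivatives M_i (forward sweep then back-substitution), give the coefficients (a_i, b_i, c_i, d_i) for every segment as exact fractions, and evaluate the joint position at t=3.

Δ: Δ0=5, Δ1=-3, Δ2=5/2
row 1: diag=4, rhs=-48; c'=1/4, d'=-12
row 2: denom=6−1·1/4=23/4; d'=(33−1·-12)/(23/4)=180/23
back: M2=180/23
back: M1=-12−1/4·180/23=-321/23
M: M0=0, M1=-321/23, M2=180/23, M3=0
seg 0: a=-2, c=M0/2=0, d=(M1−M0)/(6·1)=-107/46, b=Δ0−h0·(2M0+M1)/6=337/46
seg 1: a=3, c=M1/2=-321/46, d=(M2−M1)/(6·1)=167/46, b=Δ1−h1·(2M1+M2)/6=8/23
seg 2: a=0, c=M2/2=90/23, d=(M3−M2)/(6·2)=-15/23, b=Δ2−h2·(2M2+M3)/6=-125/46
t_q=3 → seg 2, τ=1; S=0+-125/46·τ+90/23·τ²+-15/23·τ³=25/46

  seg 0: a=-2 b=337/46 c=0 d=-107/46
  seg 1: a=3 b=8/23 c=-321/46 d=167/46
  seg 2: a=0 b=-125/46 c=90/23 d=-15/23
S(3) = 25/46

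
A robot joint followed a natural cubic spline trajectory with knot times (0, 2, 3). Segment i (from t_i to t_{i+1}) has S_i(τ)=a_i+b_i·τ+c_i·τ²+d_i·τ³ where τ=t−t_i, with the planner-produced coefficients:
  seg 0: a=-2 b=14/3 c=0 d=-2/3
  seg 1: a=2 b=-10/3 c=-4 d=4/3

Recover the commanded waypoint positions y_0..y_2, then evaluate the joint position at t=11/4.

y_0=-2 y_1=2 y_2=-4
S(11/4) = -35/16

y_0 = S_0(0) = a_0 = -2
y_1 = S_1(0) = a_1 = 2
y_2 = S_1(1) = -4
t_q=11/4 is in segment 1 (τ=3/4); S_1(τ)=-35/16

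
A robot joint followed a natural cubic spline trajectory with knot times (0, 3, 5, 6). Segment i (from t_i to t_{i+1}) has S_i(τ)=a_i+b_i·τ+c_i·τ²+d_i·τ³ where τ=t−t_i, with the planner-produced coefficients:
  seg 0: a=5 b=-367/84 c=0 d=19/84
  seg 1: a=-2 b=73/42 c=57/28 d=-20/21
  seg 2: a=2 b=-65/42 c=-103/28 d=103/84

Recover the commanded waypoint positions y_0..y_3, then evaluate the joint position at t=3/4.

y_0=5 y_1=-2 y_2=2 y_3=-2
S(3/4) = 3259/1792

y_0 = S_0(0) = a_0 = 5
y_1 = S_1(0) = a_1 = -2
y_2 = S_2(0) = a_2 = 2
y_3 = S_2(1) = -2
t_q=3/4 is in segment 0 (τ=3/4); S_0(τ)=3259/1792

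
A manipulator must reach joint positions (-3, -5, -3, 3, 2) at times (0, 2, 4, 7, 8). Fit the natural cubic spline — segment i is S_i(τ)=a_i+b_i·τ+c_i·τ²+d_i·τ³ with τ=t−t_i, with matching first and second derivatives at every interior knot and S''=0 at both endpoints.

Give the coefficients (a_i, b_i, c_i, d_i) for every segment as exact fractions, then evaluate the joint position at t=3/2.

Δ: Δ0=-1, Δ1=1, Δ2=2, Δ3=-1
row 1: diag=8, rhs=12; c'=1/4, d'=3/2
row 2: denom=10−2·1/4=19/2; d'=(6−2·3/2)/(19/2)=6/19
row 3: denom=8−3·6/19=134/19; d'=(-18−3·6/19)/(134/19)=-180/67
back: M3=-180/67
back: M2=6/19−6/19·-180/67=78/67
back: M1=3/2−1/4·78/67=81/67
M: M0=0, M1=81/67, M2=78/67, M3=-180/67, M4=0
seg 0: a=-3, c=M0/2=0, d=(M1−M0)/(6·2)=27/268, b=Δ0−h0·(2M0+M1)/6=-94/67
seg 1: a=-5, c=M1/2=81/134, d=(M2−M1)/(6·2)=-1/268, b=Δ1−h1·(2M1+M2)/6=-13/67
seg 2: a=-3, c=M2/2=39/67, d=(M3−M2)/(6·3)=-43/201, b=Δ2−h2·(2M2+M3)/6=146/67
seg 3: a=3, c=M3/2=-90/67, d=(M4−M3)/(6·1)=30/67, b=Δ3−h3·(2M3+M4)/6=-7/67
t_q=3/2 → seg 0, τ=3/2; S=-3+-94/67·τ+0·τ²+27/268·τ³=-10215/2144

  seg 0: a=-3 b=-94/67 c=0 d=27/268
  seg 1: a=-5 b=-13/67 c=81/134 d=-1/268
  seg 2: a=-3 b=146/67 c=39/67 d=-43/201
  seg 3: a=3 b=-7/67 c=-90/67 d=30/67
S(3/2) = -10215/2144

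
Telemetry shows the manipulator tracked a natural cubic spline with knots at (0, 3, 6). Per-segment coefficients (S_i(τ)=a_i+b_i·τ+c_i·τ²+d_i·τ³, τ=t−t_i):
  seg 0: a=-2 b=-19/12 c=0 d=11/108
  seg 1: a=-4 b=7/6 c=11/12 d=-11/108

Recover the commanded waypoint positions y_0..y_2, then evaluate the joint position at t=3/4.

y_0 = S_0(0) = a_0 = -2
y_1 = S_1(0) = a_1 = -4
y_2 = S_1(3) = 5
t_q=3/4 is in segment 0 (τ=3/4); S_0(τ)=-805/256

y_0=-2 y_1=-4 y_2=5
S(3/4) = -805/256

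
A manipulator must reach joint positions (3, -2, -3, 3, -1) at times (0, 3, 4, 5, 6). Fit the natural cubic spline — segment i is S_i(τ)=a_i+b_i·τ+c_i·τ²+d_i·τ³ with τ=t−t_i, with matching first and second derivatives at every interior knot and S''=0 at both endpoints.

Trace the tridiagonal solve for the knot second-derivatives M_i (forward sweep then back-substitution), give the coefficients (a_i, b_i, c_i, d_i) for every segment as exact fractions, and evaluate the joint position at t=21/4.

Δ: Δ0=-5/3, Δ1=-1, Δ2=6, Δ3=-4
row 1: diag=8, rhs=4; c'=1/8, d'=1/2
row 2: denom=4−1·1/8=31/8; d'=(42−1·1/2)/(31/8)=332/31
row 3: denom=4−1·8/31=116/31; d'=(-60−1·332/31)/(116/31)=-548/29
back: M3=-548/29
back: M2=332/31−8/31·-548/29=452/29
back: M1=1/2−1/8·452/29=-42/29
M: M0=0, M1=-42/29, M2=452/29, M3=-548/29, M4=0
seg 0: a=3, c=M0/2=0, d=(M1−M0)/(6·3)=-7/87, b=Δ0−h0·(2M0+M1)/6=-82/87
seg 1: a=-2, c=M1/2=-21/29, d=(M2−M1)/(6·1)=247/87, b=Δ1−h1·(2M1+M2)/6=-271/87
seg 2: a=-3, c=M2/2=226/29, d=(M3−M2)/(6·1)=-500/87, b=Δ2−h2·(2M2+M3)/6=344/87
seg 3: a=3, c=M3/2=-274/29, d=(M4−M3)/(6·1)=274/87, b=Δ3−h3·(2M3+M4)/6=200/87
t_q=21/4 → seg 3, τ=1/4; S=3+200/87·τ+-274/29·τ²+274/87·τ³=2815/928

  seg 0: a=3 b=-82/87 c=0 d=-7/87
  seg 1: a=-2 b=-271/87 c=-21/29 d=247/87
  seg 2: a=-3 b=344/87 c=226/29 d=-500/87
  seg 3: a=3 b=200/87 c=-274/29 d=274/87
S(21/4) = 2815/928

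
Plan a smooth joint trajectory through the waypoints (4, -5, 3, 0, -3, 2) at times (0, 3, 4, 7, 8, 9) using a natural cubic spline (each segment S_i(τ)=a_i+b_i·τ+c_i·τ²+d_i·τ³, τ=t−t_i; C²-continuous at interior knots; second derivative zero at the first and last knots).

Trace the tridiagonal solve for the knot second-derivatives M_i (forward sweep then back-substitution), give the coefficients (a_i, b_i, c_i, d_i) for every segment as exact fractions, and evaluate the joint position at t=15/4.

Δ: Δ0=-3, Δ1=8, Δ2=-1, Δ3=-3, Δ4=5
row 1: diag=8, rhs=66; c'=1/8, d'=33/4
row 2: denom=8−1·1/8=63/8; d'=(-54−1·33/4)/(63/8)=-166/21
row 3: denom=8−3·8/21=48/7; d'=(-12−3·-166/21)/(48/7)=41/24
row 4: denom=4−1·7/48=185/48; d'=(48−1·41/24)/(185/48)=2222/185
back: M4=2222/185
back: M3=41/24−7/48·2222/185=-8/185
back: M2=-166/21−8/21·-8/185=-4378/555
back: M1=33/4−1/8·-4378/555=5126/555
M: M0=0, M1=5126/555, M2=-4378/555, M3=-8/185, M4=2222/185, M5=0
seg 0: a=4, c=M0/2=0, d=(M1−M0)/(6·3)=2563/4995, b=Δ0−h0·(2M0+M1)/6=-4228/555
seg 1: a=-5, c=M1/2=2563/555, d=(M2−M1)/(6·1)=-528/185, b=Δ1−h1·(2M1+M2)/6=3461/555
seg 2: a=3, c=M2/2=-2189/555, d=(M3−M2)/(6·3)=2177/4995, b=Δ2−h2·(2M2+M3)/6=767/111
seg 3: a=0, c=M3/2=-4/185, d=(M4−M3)/(6·1)=223/111, b=Δ3−h3·(2M3+M4)/6=-2768/555
seg 4: a=-3, c=M4/2=1111/185, d=(M5−M4)/(6·1)=-1111/555, b=Δ4−h4·(2M4+M5)/6=553/555
t_q=15/4 → seg 1, τ=3/4; S=-5+3461/555·τ+2563/555·τ²+-528/185·τ³=3169/2960

  seg 0: a=4 b=-4228/555 c=0 d=2563/4995
  seg 1: a=-5 b=3461/555 c=2563/555 d=-528/185
  seg 2: a=3 b=767/111 c=-2189/555 d=2177/4995
  seg 3: a=0 b=-2768/555 c=-4/185 d=223/111
  seg 4: a=-3 b=553/555 c=1111/185 d=-1111/555
S(15/4) = 3169/2960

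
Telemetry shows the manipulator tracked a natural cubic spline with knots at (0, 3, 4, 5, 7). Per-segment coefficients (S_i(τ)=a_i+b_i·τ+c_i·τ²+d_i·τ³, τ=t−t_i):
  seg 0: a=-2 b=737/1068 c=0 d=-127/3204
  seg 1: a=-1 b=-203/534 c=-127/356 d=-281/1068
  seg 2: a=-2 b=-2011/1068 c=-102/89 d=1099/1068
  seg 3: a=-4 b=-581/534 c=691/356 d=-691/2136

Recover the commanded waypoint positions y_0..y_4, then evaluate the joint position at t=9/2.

y_0 = S_0(0) = a_0 = -2
y_1 = S_1(0) = a_1 = -1
y_2 = S_2(0) = a_2 = -2
y_3 = S_3(0) = a_3 = -4
y_4 = S_3(2) = -1
t_q=9/2 is in segment 2 (τ=1/2); S_2(τ)=-8827/2848

y_0=-2 y_1=-1 y_2=-2 y_3=-4 y_4=-1
S(9/2) = -8827/2848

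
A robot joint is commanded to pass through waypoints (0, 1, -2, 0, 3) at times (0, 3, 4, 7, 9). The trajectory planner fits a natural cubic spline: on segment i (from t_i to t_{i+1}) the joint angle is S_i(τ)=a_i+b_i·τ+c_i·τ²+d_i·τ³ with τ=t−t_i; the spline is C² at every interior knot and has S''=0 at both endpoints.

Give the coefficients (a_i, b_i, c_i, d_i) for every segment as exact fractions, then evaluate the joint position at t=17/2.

Δ: Δ0=1/3, Δ1=-3, Δ2=2/3, Δ3=3/2
row 1: diag=8, rhs=-20; c'=1/8, d'=-5/2
row 2: denom=8−1·1/8=63/8; d'=(22−1·-5/2)/(63/8)=28/9
row 3: denom=10−3·8/21=62/7; d'=(5−3·28/9)/(62/7)=-91/186
back: M3=-91/186
back: M2=28/9−8/21·-91/186=920/279
back: M1=-5/2−1/8·920/279=-1625/558
M: M0=0, M1=-1625/558, M2=920/279, M3=-91/186, M4=0
seg 0: a=0, c=M0/2=0, d=(M1−M0)/(6·3)=-1625/10044, b=Δ0−h0·(2M0+M1)/6=1997/1116
seg 1: a=1, c=M1/2=-1625/1116, d=(M2−M1)/(6·1)=385/372, b=Δ1−h1·(2M1+M2)/6=-1439/558
seg 2: a=-2, c=M2/2=460/279, d=(M3−M2)/(6·3)=-2113/10044, b=Δ2−h2·(2M2+M3)/6=-2663/1116
seg 3: a=0, c=M3/2=-91/372, d=(M4−M3)/(6·2)=91/2232, b=Δ3−h3·(2M3+M4)/6=1019/558
t_q=17/2 → seg 3, τ=3/2; S=0+1019/558·τ+-91/372·τ²+91/2232·τ³=13847/5952

  seg 0: a=0 b=1997/1116 c=0 d=-1625/10044
  seg 1: a=1 b=-1439/558 c=-1625/1116 d=385/372
  seg 2: a=-2 b=-2663/1116 c=460/279 d=-2113/10044
  seg 3: a=0 b=1019/558 c=-91/372 d=91/2232
S(17/2) = 13847/5952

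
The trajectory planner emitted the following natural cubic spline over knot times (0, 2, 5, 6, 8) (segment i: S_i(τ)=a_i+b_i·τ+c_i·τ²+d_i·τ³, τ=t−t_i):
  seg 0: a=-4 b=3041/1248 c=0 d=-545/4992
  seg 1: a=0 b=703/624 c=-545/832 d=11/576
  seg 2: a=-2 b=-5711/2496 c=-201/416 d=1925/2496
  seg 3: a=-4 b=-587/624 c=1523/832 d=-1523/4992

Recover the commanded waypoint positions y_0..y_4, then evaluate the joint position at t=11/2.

y_0 = S_0(0) = a_0 = -4
y_1 = S_1(0) = a_1 = 0
y_2 = S_2(0) = a_2 = -2
y_3 = S_3(0) = a_3 = -4
y_4 = S_3(2) = -1
t_q=11/2 is in segment 2 (τ=1/2); S_2(τ)=-21089/6656

y_0=-4 y_1=0 y_2=-2 y_3=-4 y_4=-1
S(11/2) = -21089/6656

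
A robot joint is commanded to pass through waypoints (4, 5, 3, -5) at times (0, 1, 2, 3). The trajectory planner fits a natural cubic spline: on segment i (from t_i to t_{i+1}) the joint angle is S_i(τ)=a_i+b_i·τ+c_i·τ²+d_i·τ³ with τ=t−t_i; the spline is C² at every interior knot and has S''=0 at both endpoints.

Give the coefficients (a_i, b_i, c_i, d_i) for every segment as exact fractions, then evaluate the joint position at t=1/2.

  seg 0: a=4 b=7/5 c=0 d=-2/5
  seg 1: a=5 b=1/5 c=-6/5 d=-1
  seg 2: a=3 b=-26/5 c=-21/5 d=7/5
S(1/2) = 93/20

Δ: Δ0=1, Δ1=-2, Δ2=-8
row 1: diag=4, rhs=-18; c'=1/4, d'=-9/2
row 2: denom=4−1·1/4=15/4; d'=(-36−1·-9/2)/(15/4)=-42/5
back: M2=-42/5
back: M1=-9/2−1/4·-42/5=-12/5
M: M0=0, M1=-12/5, M2=-42/5, M3=0
seg 0: a=4, c=M0/2=0, d=(M1−M0)/(6·1)=-2/5, b=Δ0−h0·(2M0+M1)/6=7/5
seg 1: a=5, c=M1/2=-6/5, d=(M2−M1)/(6·1)=-1, b=Δ1−h1·(2M1+M2)/6=1/5
seg 2: a=3, c=M2/2=-21/5, d=(M3−M2)/(6·1)=7/5, b=Δ2−h2·(2M2+M3)/6=-26/5
t_q=1/2 → seg 0, τ=1/2; S=4+7/5·τ+0·τ²+-2/5·τ³=93/20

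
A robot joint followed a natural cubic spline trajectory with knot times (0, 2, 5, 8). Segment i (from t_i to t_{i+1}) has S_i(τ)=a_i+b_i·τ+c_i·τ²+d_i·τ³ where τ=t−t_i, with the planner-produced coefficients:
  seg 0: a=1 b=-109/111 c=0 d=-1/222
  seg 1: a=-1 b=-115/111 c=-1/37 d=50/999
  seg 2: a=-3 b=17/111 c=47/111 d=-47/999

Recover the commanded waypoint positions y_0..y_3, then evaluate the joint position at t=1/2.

y_0=1 y_1=-1 y_2=-3 y_3=0
S(1/2) = 301/592

y_0 = S_0(0) = a_0 = 1
y_1 = S_1(0) = a_1 = -1
y_2 = S_2(0) = a_2 = -3
y_3 = S_2(3) = 0
t_q=1/2 is in segment 0 (τ=1/2); S_0(τ)=301/592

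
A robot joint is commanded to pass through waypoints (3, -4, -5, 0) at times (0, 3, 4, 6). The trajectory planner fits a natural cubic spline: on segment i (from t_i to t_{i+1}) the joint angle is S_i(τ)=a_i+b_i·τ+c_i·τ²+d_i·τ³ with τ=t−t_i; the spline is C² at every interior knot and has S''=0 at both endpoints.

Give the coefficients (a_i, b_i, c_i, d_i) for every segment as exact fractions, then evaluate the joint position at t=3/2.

  seg 0: a=3 b=-739/282 c=0 d=3/94
  seg 1: a=-4 b=-248/141 c=27/94 d=133/282
  seg 2: a=-5 b=65/282 c=80/47 d=-40/141
S(3/2) = -619/752

Δ: Δ0=-7/3, Δ1=-1, Δ2=5/2
row 1: diag=8, rhs=8; c'=1/8, d'=1
row 2: denom=6−1·1/8=47/8; d'=(21−1·1)/(47/8)=160/47
back: M2=160/47
back: M1=1−1/8·160/47=27/47
M: M0=0, M1=27/47, M2=160/47, M3=0
seg 0: a=3, c=M0/2=0, d=(M1−M0)/(6·3)=3/94, b=Δ0−h0·(2M0+M1)/6=-739/282
seg 1: a=-4, c=M1/2=27/94, d=(M2−M1)/(6·1)=133/282, b=Δ1−h1·(2M1+M2)/6=-248/141
seg 2: a=-5, c=M2/2=80/47, d=(M3−M2)/(6·2)=-40/141, b=Δ2−h2·(2M2+M3)/6=65/282
t_q=3/2 → seg 0, τ=3/2; S=3+-739/282·τ+0·τ²+3/94·τ³=-619/752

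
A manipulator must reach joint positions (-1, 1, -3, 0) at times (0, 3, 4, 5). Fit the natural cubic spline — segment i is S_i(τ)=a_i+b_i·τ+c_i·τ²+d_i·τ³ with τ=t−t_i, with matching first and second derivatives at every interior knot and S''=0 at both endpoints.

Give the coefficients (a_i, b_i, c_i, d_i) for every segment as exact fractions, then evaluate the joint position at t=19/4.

Δ: Δ0=2/3, Δ1=-4, Δ2=3
row 1: diag=8, rhs=-28; c'=1/8, d'=-7/2
row 2: denom=4−1·1/8=31/8; d'=(42−1·-7/2)/(31/8)=364/31
back: M2=364/31
back: M1=-7/2−1/8·364/31=-154/31
M: M0=0, M1=-154/31, M2=364/31, M3=0
seg 0: a=-1, c=M0/2=0, d=(M1−M0)/(6·3)=-77/279, b=Δ0−h0·(2M0+M1)/6=293/93
seg 1: a=1, c=M1/2=-77/31, d=(M2−M1)/(6·1)=259/93, b=Δ1−h1·(2M1+M2)/6=-400/93
seg 2: a=-3, c=M2/2=182/31, d=(M3−M2)/(6·1)=-182/93, b=Δ2−h2·(2M2+M3)/6=-85/93
t_q=19/4 → seg 2, τ=3/4; S=-3+-85/93·τ+182/31·τ²+-182/93·τ³=-1199/992

  seg 0: a=-1 b=293/93 c=0 d=-77/279
  seg 1: a=1 b=-400/93 c=-77/31 d=259/93
  seg 2: a=-3 b=-85/93 c=182/31 d=-182/93
S(19/4) = -1199/992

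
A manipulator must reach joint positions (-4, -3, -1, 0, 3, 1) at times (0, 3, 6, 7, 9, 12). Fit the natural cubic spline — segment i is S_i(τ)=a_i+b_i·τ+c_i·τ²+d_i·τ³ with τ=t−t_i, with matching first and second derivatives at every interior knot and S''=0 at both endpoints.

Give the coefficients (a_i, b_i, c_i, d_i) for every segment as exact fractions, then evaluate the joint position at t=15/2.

Δ: Δ0=1/3, Δ1=2/3, Δ2=1, Δ3=3/2, Δ4=-2/3
row 1: diag=12, rhs=2; c'=1/4, d'=1/6
row 2: denom=8−3·1/4=29/4; d'=(2−3·1/6)/(29/4)=6/29
row 3: denom=6−1·4/29=170/29; d'=(3−1·6/29)/(170/29)=81/170
row 4: denom=10−2·29/85=792/85; d'=(-13−2·81/170)/(792/85)=-593/396
back: M4=-593/396
back: M3=81/170−29/85·-593/396=391/396
back: M2=6/29−4/29·391/396=7/99
back: M1=1/6−1/4·7/99=59/396
M: M0=0, M1=59/396, M2=7/99, M3=391/396, M4=-593/396, M5=0
seg 0: a=-4, c=M0/2=0, d=(M1−M0)/(6·3)=59/7128, b=Δ0−h0·(2M0+M1)/6=205/792
seg 1: a=-3, c=M1/2=59/792, d=(M2−M1)/(6·3)=-31/7128, b=Δ1−h1·(2M1+M2)/6=191/396
seg 2: a=-1, c=M2/2=7/198, d=(M3−M2)/(6·1)=11/72, b=Δ2−h2·(2M2+M3)/6=643/792
seg 3: a=0, c=M3/2=391/792, d=(M4−M3)/(6·2)=-41/198, b=Δ3−h3·(2M3+M4)/6=59/44
seg 4: a=3, c=M4/2=-593/792, d=(M5−M4)/(6·3)=593/7128, b=Δ4−h4·(2M4+M5)/6=329/396
t_q=15/2 → seg 3, τ=1/2; S=0+59/44·τ+391/792·τ²+-41/198·τ³=811/1056

  seg 0: a=-4 b=205/792 c=0 d=59/7128
  seg 1: a=-3 b=191/396 c=59/792 d=-31/7128
  seg 2: a=-1 b=643/792 c=7/198 d=11/72
  seg 3: a=0 b=59/44 c=391/792 d=-41/198
  seg 4: a=3 b=329/396 c=-593/792 d=593/7128
S(15/2) = 811/1056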